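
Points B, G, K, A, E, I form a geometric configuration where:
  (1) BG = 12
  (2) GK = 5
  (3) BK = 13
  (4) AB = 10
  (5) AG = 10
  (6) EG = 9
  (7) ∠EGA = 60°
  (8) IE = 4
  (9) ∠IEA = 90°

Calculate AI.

Step 1: By the law of cosines on triangle EGA: EA² = 9² + 10² − 2·9·10·cos(60°) = 91, so EA = √91.
Step 2: By the law of cosines on triangle AEI: AI² = √91² + 4² − 2·√91·4·cos(90°) = 107, so AI = √107.

Therefore, the length of AI = √107.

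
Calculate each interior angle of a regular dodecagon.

Each interior angle of a regular n-gon is (n - 2) * 180 / n.
For n = 12: (12 - 2) * 180 / 12 = 1800/12 = 150 degrees.

150 degrees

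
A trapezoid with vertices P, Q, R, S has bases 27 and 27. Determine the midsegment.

midsegment = (27 + 27) / 2 = 54 / 2 = 27

27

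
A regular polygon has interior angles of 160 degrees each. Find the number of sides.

The exterior angle is the supplement of the interior angle: 180 - 160 = 20 degrees.
Since the exterior angles of any convex polygon sum to 360 degrees, the number of sides is 360 / 20 = 18.

18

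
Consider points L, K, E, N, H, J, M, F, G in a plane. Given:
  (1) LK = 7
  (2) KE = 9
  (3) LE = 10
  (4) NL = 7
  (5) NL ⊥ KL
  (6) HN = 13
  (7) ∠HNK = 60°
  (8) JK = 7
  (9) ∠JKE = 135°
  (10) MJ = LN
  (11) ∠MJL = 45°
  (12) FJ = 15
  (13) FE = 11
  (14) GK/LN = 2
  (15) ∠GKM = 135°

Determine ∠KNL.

Step 1: By the law of cosines on triangle NLK: NK² = 7² + 7² − 2·7·7·cos(90°) = 98, so NK = 7·√2.
Step 2: By the inverse law of cosines on triangle KNL: cos(∠KNL) = ((7·√2)² + 7² − 7²) / (2·7·√2·7) = 98/138.59 = 0.7071, so ∠KNL = 45°.

Therefore, the measure of angle ∠KNL = 45°.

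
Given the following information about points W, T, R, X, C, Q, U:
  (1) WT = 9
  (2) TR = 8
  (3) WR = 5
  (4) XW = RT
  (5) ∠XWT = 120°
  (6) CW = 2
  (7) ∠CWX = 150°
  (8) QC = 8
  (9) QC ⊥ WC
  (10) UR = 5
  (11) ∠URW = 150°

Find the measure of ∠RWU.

Step 1: By the law of cosines on triangle WRU: WU² = 5² + 5² − 2·5·5·cos(150°) = 93.3, so WU ≈ 9.66.
Step 2: By the inverse law of cosines on triangle RWU: cos(∠RWU) = (5² + 9.66² − 5²) / (2·5·9.66) = 93.3/96.59 = 0.9659, so ∠RWU = 15°.

Therefore, the measure of angle ∠RWU = 15°.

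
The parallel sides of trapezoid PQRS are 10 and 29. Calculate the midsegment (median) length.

The midsegment (median) of a trapezoid connects the midpoints of the non-parallel sides.
Its length is the average of the two bases: (10 + 29) / 2 = 39/2.

39/2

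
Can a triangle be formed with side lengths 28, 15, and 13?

No.
The triangle inequality is violated: 15 + 13 = 28 ≤ 28.
These lengths cannot form a triangle.

No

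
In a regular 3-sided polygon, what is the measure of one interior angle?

Each interior angle of a regular n-gon is (n - 2) * 180 / n.
For n = 3: (3 - 2) * 180 / 3 = 180/3 = 60 degrees.

60 degrees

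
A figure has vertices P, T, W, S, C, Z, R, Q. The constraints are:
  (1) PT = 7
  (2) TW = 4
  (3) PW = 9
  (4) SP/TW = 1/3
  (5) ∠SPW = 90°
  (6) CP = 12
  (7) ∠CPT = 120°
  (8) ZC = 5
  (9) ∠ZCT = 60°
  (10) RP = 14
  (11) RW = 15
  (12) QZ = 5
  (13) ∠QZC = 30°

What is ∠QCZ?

Step 1: By the law of cosines on triangle CZQ: CQ² = 5² + 5² − 2·5·5·cos(30°) = 6.7, so CQ ≈ 2.59.
Step 2: By the inverse law of cosines on triangle QCZ: cos(∠QCZ) = (2.59² + 5² − 5²) / (2·2.59·5) = 6.7/25.88 = 0.2588, so ∠QCZ = 75°.

Therefore, the measure of angle ∠QCZ = 75°.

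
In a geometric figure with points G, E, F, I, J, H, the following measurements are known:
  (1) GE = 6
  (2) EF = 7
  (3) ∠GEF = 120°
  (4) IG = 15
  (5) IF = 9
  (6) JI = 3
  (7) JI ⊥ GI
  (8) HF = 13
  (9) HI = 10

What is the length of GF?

Step 1: By the law of cosines on triangle GEF: GF² = 6² + 7² − 2·6·7·cos(120°) = 127, so GF = √127.

Therefore, the length of GF = √127.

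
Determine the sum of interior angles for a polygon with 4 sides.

The sum of interior angles of an n-sided polygon is (n - 2) * 180.
For n = 4: (4 - 2) * 180 = 2 * 180 = 360 degrees.

360 degrees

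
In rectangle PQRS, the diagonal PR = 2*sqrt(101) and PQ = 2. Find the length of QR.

The diagonal of a rectangle forms a right triangle with the two sides.
Rearranging the Pythagorean theorem: missing side = sqrt(d^2 - known^2).
= sqrt(404 - 4) = sqrt(400) = 20.

20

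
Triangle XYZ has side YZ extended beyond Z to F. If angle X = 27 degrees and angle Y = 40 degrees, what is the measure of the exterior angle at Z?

By the exterior angle theorem, an exterior angle of a triangle equals the sum of the two remote interior angles.
Exterior angle = angle X + angle Y
Exterior angle = 27 + 40 = 67 degrees

67 degrees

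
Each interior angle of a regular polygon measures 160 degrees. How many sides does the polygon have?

Exterior angle = 180 - 160 = 20. n = 360 / 20 = 18.

18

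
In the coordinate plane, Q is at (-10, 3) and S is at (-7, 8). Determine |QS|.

d = sqrt((3)^2 + (5)^2) = sqrt(34)

sqrt(34)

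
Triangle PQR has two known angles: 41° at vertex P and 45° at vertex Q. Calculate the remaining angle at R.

angle R = 180 - 41 - 45 = 94 degrees.

94 degrees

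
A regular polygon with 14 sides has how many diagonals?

The number of diagonals in an n-gon is n(n - 3)/2.
For n = 14: 14(14 - 3)/2 = 14 × 11 / 2 = 77.

77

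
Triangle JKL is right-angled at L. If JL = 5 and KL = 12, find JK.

JK = sqrt(5^2 + 12^2) = sqrt(169) = 13

13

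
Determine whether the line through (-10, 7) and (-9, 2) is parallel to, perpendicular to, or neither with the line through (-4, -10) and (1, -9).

Slope of line 1: m1 = (2 - 7)/(-9 - -10) = -5/1 = -5
Slope of line 2: m2 = (-9 - -10)/(1 - -4) = 1/5 = 1/5
Two lines are perpendicular when the product of their slopes is -1 (negative reciprocals).
m1 * m2 = (-5) * (1/5) = -1, confirming perpendicularity.

Perpendicular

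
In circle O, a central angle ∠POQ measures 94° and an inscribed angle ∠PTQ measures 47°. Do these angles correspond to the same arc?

By the inscribed angle theorem, if both angles subtend the same arc, the inscribed angle must be half the central angle.
Half of 94° = 47°, which equals the given inscribed angle of 47°.
Therefore, yes, they correspond to the same arc.

Yes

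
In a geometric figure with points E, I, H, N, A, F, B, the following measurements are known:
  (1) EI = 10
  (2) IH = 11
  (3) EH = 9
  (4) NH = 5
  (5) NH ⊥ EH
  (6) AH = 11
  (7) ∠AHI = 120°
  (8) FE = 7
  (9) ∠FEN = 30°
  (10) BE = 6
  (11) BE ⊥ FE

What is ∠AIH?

Step 1: By the law of cosines on triangle IHA: IA² = 11² + 11² − 2·11·11·cos(120°) = 363, so IA = 11·√3.
Step 2: By the inverse law of cosines on triangle AIH: cos(∠AIH) = ((11·√3)² + 11² − 11²) / (2·11·√3·11) = 363/419.16 = 0.866, so ∠AIH = 30°.

Therefore, the measure of angle ∠AIH = 30°.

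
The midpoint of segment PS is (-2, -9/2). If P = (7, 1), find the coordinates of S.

Using the midpoint formula: M = ((x1 + x2)/2, (y1 + y2)/2)
We know M = (-2, -9/2) and P = (7, 1)
For x: -2 = (7 + x2)/2, so x2 = 2*-2 - 7 = -11
For y: -9/2 = (1 + y2)/2, so y2 = 2*-9/2 - 1 = -10
S = (-11, -10)

(-11, -10)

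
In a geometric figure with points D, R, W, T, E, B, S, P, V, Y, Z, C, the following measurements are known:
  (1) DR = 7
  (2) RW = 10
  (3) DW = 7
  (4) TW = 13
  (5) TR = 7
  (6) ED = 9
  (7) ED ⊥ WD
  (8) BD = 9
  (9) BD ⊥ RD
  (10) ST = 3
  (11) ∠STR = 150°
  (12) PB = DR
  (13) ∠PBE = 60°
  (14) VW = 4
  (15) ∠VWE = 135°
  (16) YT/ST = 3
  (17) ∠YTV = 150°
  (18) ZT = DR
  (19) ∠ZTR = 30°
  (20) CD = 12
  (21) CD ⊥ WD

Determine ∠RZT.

From the given relations: ZT = DR = 7.
Step 1: By the law of cosines on triangle ZTR: ZR² = 7² + 7² − 2·7·7·cos(30°) = 13.13, so ZR ≈ 3.62.
Step 2: By the inverse law of cosines on triangle RZT: cos(∠RZT) = (3.62² + 7² − 7²) / (2·3.62·7) = 13.13/50.73 = 0.2588, so ∠RZT = 75°.

Therefore, the measure of angle ∠RZT = 75°.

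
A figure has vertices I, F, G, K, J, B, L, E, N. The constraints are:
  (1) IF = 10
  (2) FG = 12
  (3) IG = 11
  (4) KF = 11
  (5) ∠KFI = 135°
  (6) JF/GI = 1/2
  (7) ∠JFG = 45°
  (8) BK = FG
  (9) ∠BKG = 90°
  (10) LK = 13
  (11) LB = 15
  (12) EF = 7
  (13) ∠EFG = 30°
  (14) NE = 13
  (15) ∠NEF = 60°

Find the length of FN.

Step 1: By the law of cosines on triangle FEN: FN² = 7² + 13² − 2·7·13·cos(60°) = 127, so FN = √127.

Therefore, the length of FN = √127.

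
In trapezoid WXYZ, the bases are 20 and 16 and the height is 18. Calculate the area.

A trapezoid's area equals the midsegment times the height.
The midsegment is (20 + 16) / 2 = 18.
Area = 18 * 18 = 324.

324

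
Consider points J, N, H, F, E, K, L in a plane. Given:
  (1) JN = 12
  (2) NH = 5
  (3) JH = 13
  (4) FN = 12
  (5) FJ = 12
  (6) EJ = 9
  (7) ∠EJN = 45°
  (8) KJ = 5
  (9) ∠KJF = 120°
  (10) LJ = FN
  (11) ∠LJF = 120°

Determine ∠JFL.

From the given relations: LJ = FN = 12.
Step 1: By the law of cosines on triangle FJL: FL² = 12² + 12² − 2·12·12·cos(120°) = 432, so FL = 12·√3.
Step 2: By the inverse law of cosines on triangle JFL: cos(∠JFL) = (12² + (12·√3)² − 12²) / (2·12·12·√3) = 432/498.83 = 0.866, so ∠JFL = 30°.

Therefore, the measure of angle ∠JFL = 30°.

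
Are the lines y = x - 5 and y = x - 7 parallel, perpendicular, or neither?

Slope of line 1: m1 = 1
Slope of line 2: m2 = 1
Two lines are parallel if and only if they have equal slopes (or both are vertical).
Here m1 = m2 = 1, confirming the lines are parallel.

Parallel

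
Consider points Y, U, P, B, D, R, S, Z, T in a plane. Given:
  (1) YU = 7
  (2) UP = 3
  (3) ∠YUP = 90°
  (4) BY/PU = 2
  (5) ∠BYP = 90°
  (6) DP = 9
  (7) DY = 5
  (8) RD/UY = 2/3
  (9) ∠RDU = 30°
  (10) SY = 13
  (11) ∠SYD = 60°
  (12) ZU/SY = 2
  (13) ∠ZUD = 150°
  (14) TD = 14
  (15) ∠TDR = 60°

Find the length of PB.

From the given relations: BY = 2·PU = 2·3 = 6.
Step 1: By the law of cosines on triangle PUY: PY² = 3² + 7² − 2·3·7·cos(90°) = 58, so PY = √58.
Step 2: By the law of cosines on triangle PYB: PB² = √58² + 6² − 2·√58·6·cos(90°) = 94, so PB = √94.

Therefore, the length of PB = √94.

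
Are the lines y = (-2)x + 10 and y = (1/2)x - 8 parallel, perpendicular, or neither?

Slope of line 1: m1 = -2
Slope of line 2: m2 = 1/2
m1 * m2 = -1, so perpendicular.

Perpendicular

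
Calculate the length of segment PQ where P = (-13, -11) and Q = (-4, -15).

The horizontal distance is |-4 - -13| = 9 and the vertical distance is |-15 - -11| = 4.
By the Pythagorean theorem, d = sqrt(9^2 + 4^2) = sqrt(97).

sqrt(97)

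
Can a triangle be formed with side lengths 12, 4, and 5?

Check the triangle inequality: 4 + 5 = 9 ≤ 12.
Since the sum of two sides does not exceed the third, no triangle can be formed.

No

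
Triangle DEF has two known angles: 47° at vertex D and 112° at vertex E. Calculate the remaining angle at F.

Let angle F = x. Then 47 + 112 + x = 180.
x = 180 - 159 = 21 degrees.

21 degrees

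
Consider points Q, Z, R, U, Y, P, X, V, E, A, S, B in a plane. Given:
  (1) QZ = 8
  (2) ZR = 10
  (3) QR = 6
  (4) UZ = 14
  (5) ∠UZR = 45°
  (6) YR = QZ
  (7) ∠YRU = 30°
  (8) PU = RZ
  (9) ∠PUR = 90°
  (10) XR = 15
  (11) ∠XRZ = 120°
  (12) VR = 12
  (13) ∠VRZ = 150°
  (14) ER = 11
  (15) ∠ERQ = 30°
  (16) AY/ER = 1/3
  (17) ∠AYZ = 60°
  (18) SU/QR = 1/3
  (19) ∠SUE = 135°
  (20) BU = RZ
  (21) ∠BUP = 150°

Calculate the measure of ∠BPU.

From the given relations: PU = RZ = 10; BU = RZ = 10.
Step 1: By the law of cosines on triangle PUB: PB² = 10² + 10² − 2·10·10·cos(150°) = 373.21, so PB ≈ 19.32.
Step 2: By the inverse law of cosines on triangle BPU: cos(∠BPU) = (19.32² + 10² − 10²) / (2·19.32·10) = 373.21/386.37 = 0.9659, so ∠BPU = 15°.

Therefore, the measure of angle ∠BPU = 15°.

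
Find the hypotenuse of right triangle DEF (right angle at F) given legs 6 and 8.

DE = sqrt(6^2 + 8^2) = sqrt(100) = 10

10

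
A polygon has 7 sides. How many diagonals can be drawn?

The number of diagonals in an n-gon is n(n - 3)/2.
For n = 7: 7(7 - 3)/2 = 7 × 4 / 2 = 14.

14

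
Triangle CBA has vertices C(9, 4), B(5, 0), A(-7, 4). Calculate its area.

Using the Shoelace formula for a triangle:
Area = (1/2)|x0(y1 - y2) + x1(y2 - y0) + x2(y0 - y1)|
Area = (1/2)|9(0 - 4) + 5(4 - 4) + -7(4 - 0)|
Area = (1/2)|-36 + 0 + -28|
Area = (1/2)|-64|
Area = (1/2)(64)
Area = 32

32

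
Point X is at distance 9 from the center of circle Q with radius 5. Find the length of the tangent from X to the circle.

Let T be the point of tangency. Then QT ⊥ XT (radius ⊥ tangent).
In right triangle QTX: QX² = QT² + XT²
9² = 5² + XT²
XT² = 56, XT = 2*sqrt(14)

2*sqrt(14)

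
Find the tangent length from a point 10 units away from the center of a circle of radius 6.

tangent = √(d² - r²) = √(10² - 6²) = √(100 - 36) = √64 = 8

8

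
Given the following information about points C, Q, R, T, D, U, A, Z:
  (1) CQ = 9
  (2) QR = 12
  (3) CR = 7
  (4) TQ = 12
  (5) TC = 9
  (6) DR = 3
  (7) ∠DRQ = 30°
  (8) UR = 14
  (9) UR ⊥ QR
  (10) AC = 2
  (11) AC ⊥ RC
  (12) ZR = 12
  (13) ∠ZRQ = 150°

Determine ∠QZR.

Step 1: By the law of cosines on triangle ZRQ: ZQ² = 12² + 12² − 2·12·12·cos(150°) = 537.42, so ZQ ≈ 23.18.
Step 2: By the inverse law of cosines on triangle QZR: cos(∠QZR) = (23.18² + 12² − 12²) / (2·23.18·12) = 537.42/556.37 = 0.9659, so ∠QZR = 15°.

Therefore, the measure of angle ∠QZR = 15°.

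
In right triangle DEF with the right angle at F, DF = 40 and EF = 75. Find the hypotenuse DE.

By the Pythagorean theorem: DE^2 = DF^2 + EF^2
DE^2 = 40^2 + 75^2 = 1600 + 5625 = 7225
DE = sqrt(7225) = 85

85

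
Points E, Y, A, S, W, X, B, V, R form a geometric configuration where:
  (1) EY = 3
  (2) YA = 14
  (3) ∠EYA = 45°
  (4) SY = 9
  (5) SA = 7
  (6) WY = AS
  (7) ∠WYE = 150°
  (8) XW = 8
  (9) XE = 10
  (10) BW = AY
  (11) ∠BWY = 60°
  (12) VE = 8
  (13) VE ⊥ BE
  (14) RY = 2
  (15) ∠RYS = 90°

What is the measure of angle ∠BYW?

From the given relations: WY = AS = 7; BW = AY = 14.
Step 1: By the law of cosines on triangle YWB: YB² = 7² + 14² − 2·7·14·cos(60°) = 147, so YB = 7·√3.
Step 2: By the inverse law of cosines on triangle BYW: cos(∠BYW) = ((7·√3)² + 7² − 14²) / (2·7·√3·7) = 0/169.74 = 0, so ∠BYW = 90°.

Therefore, the measure of angle ∠BYW = 90°.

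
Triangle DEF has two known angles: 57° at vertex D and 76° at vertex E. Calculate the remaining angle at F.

The interior angles sum to 180°: angle F = 180 - 57 - 76 = 47°.
The triangle is acute (angles 57°, 76°, 47°).

47 degrees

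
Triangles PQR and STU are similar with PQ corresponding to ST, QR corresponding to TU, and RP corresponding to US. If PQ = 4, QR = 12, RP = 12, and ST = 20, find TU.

Similar triangles have proportional sides. Setting up the proportion:
ST / PQ = TU / QR
20 / 4 = TU / 12
TU = 12 * 20 / 4 = 60.

60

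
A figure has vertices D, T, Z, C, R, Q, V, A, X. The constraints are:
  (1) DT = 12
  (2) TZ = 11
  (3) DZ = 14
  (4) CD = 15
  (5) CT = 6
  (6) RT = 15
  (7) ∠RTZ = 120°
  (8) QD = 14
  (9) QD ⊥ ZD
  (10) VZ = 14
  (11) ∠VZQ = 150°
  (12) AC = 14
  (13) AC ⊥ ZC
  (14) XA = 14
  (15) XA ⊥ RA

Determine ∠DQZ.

Step 1: By the law of cosines on triangle QDZ: QZ² = 14² + 14² − 2·14·14·cos(90°) = 392, so QZ = 14·√2.
Step 2: By the inverse law of cosines on triangle DQZ: cos(∠DQZ) = (14² + (14·√2)² − 14²) / (2·14·14·√2) = 392/554.37 = 0.7071, so ∠DQZ = 45°.

Therefore, the measure of angle ∠DQZ = 45°.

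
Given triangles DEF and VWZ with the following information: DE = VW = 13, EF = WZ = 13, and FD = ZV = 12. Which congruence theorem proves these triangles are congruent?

The given information matches SSS: All three pairs of corresponding sides are equal (Side-Side-Side).

SSS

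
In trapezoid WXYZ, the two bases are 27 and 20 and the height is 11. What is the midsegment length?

The midsegment (median) of a trapezoid connects the midpoints of the non-parallel sides.
Its length is the average of the two bases: (27 + 20) / 2 = 47/2.

47/2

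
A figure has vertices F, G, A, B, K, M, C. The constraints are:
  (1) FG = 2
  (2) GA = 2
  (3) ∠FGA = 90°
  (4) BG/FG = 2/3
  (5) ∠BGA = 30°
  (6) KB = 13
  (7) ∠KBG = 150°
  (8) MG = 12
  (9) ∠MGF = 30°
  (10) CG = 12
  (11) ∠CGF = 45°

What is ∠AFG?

Step 1: By the law of cosines on triangle FGA: FA² = 2² + 2² − 2·2·2·cos(90°) = 8, so FA = 2·√2.
Step 2: By the inverse law of cosines on triangle AFG: cos(∠AFG) = ((2·√2)² + 2² − 2²) / (2·2·√2·2) = 8/11.31 = 0.7071, so ∠AFG = 45°.

Therefore, the measure of angle ∠AFG = 45°.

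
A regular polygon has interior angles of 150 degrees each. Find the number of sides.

The exterior angle is the supplement of the interior angle: 180 - 150 = 30 degrees.
Since the exterior angles of any convex polygon sum to 360 degrees, the number of sides is 360 / 30 = 12.

12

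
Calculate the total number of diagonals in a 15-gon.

Total line segments between 15 vertices = C(15,2) = 105.
Subtract the 15 sides: 105 - 15 = 90 diagonals.

90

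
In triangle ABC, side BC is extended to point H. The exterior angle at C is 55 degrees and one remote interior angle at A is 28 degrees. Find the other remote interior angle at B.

The exterior angle theorem states that an exterior angle equals the sum of the two non-adjacent interior angles.
So 55 = 28 + angle B, which gives angle B = 55 - 28 = 27 degrees.

27 degrees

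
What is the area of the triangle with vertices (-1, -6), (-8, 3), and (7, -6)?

Shoelace: Area = (1/2)|-1(3--6) + -8(-6--6) + 7(-6-3)| = (1/2)(72) = 36

36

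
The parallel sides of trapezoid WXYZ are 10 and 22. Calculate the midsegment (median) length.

midsegment = (10 + 22) / 2 = 32 / 2 = 16

16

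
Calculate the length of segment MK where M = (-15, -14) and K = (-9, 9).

d = sqrt((6)^2 + (23)^2) = sqrt(565)

sqrt(565)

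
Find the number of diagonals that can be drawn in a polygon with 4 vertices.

The number of diagonals in an n-gon is n(n - 3)/2.
For n = 4: 4(4 - 3)/2 = 4 × 1 / 2 = 2.

2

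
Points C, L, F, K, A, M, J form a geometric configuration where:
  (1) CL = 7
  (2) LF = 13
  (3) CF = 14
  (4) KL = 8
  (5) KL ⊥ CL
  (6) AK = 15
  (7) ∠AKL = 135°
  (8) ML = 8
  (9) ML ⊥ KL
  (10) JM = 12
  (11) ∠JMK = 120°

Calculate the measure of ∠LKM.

Step 1: By the law of cosines on triangle KLM: KM² = 8² + 8² − 2·8·8·cos(90°) = 128, so KM = 8·√2.
Step 2: By the inverse law of cosines on triangle LKM: cos(∠LKM) = (8² + (8·√2)² − 8²) / (2·8·8·√2) = 128/181.02 = 0.7071, so ∠LKM = 45°.

Therefore, the measure of angle ∠LKM = 45°.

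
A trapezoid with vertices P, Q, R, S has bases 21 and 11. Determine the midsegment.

The midsegment of a trapezoid = (base1 + base2) / 2
midsegment = (21 + 11) / 2
midsegment = 32 / 2
midsegment = 16

16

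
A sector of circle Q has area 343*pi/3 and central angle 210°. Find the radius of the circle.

The sector covers 210°/360° = 7/12 of the full circle.
Full circle area = 343*pi/3 / 7/12 = 196*pi.
Since full area = πr², we get r² = 196*pi/π = 196, so r = 14.

14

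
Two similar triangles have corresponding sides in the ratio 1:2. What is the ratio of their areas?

Area scales with the square of linear dimensions. If every length is multiplied by 1/2, then the area is multiplied by (1/2)^2 = 1/4.
The area ratio is 1:4.

1:4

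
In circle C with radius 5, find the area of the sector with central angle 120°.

Sector area = πr² × θ/360
= π × 5² × 1/3
= π × 25 × 1/3
= 25*pi/3

25*pi/3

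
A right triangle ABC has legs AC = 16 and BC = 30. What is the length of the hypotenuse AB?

AB = sqrt(16^2 + 30^2) = sqrt(1156) = 34

34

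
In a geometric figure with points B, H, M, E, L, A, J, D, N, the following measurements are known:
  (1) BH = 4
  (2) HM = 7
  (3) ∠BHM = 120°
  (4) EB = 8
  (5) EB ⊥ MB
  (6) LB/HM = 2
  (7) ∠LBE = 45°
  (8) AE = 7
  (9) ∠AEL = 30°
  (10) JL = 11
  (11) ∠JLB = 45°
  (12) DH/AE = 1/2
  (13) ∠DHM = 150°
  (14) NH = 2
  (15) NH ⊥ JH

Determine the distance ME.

Step 1: By the law of cosines on triangle BHM: BM² = 4² + 7² − 2·4·7·cos(120°) = 93, so BM = √93.
Step 2: By the law of cosines on triangle MBE: ME² = √93² + 8² − 2·√93·8·cos(90°) = 157, so ME = √157.

Therefore, the length of ME = √157.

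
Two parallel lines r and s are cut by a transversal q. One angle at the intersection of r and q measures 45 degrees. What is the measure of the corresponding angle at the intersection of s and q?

Corresponding angles formed by parallel lines and a transversal are equal.
The given angle is 45 degrees.
The corresponding angle = 45 degrees.

45 degrees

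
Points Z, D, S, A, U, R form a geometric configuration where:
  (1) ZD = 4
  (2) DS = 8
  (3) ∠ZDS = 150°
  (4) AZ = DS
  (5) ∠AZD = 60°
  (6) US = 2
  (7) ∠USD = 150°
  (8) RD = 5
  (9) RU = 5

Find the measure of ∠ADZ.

From the given relations: AZ = DS = 8.
Step 1: By the law of cosines on triangle DZA: DA² = 4² + 8² − 2·4·8·cos(60°) = 48, so DA = 4·√3.
Step 2: By the inverse law of cosines on triangle ADZ: cos(∠ADZ) = ((4·√3)² + 4² − 8²) / (2·4·√3·4) = 0/55.43 = 0, so ∠ADZ = 90°.

Therefore, the measure of angle ∠ADZ = 90°.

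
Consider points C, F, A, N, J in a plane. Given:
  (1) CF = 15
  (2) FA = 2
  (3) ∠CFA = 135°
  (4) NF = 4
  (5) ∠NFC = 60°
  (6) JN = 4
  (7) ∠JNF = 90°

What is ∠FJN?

Step 1: By the law of cosines on triangle JNF: JF² = 4² + 4² − 2·4·4·cos(90°) = 32, so JF = 4·√2.
Step 2: By the inverse law of cosines on triangle FJN: cos(∠FJN) = ((4·√2)² + 4² − 4²) / (2·4·√2·4) = 32/45.25 = 0.7071, so ∠FJN = 45°.

Therefore, the measure of angle ∠FJN = 45°.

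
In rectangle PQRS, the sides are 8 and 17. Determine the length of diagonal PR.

A rectangle's diagonal splits it into two right triangles, with the diagonal as the hypotenuse.
By the Pythagorean theorem, d^2 = 8^2 + 17^2 = 353.
Therefore d = sqrt(353).

sqrt(353)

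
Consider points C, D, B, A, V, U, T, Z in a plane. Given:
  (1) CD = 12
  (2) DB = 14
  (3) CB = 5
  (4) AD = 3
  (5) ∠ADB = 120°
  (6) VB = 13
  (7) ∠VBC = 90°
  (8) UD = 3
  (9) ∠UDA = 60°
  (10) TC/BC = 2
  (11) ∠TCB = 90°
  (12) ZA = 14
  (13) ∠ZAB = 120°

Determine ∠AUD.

Step 1: By the law of cosines on triangle UDA: UA² = 3² + 3² − 2·3·3·cos(60°) = 9, so UA = 3.
Step 2: By the inverse law of cosines on triangle AUD: cos(∠AUD) = (3² + 3² − 3²) / (2·3·3) = 9/18 = 0.5, so ∠AUD = 60°.

Therefore, the measure of angle ∠AUD = 60°.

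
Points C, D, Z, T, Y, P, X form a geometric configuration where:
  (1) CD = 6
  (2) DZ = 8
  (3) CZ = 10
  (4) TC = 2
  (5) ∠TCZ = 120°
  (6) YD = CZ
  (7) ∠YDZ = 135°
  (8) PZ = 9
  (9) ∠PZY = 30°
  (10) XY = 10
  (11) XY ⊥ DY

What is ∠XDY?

From the given relations: YD = CZ = 10.
Step 1: By the law of cosines on triangle DYX: DX² = 10² + 10² − 2·10·10·cos(90°) = 200, so DX = 10·√2.
Step 2: By the inverse law of cosines on triangle XDY: cos(∠XDY) = ((10·√2)² + 10² − 10²) / (2·10·√2·10) = 200/282.84 = 0.7071, so ∠XDY = 45°.

Therefore, the measure of angle ∠XDY = 45°.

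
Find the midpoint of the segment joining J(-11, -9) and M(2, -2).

The midpoint is the average of the coordinates:
x: (-11 + 2)/2 = -9/2
y: (-9 + -2)/2 = -11/2
Midpoint = (-9/2, -11/2)

(-9/2, -11/2)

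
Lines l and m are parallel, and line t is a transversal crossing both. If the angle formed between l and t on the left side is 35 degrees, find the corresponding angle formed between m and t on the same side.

Corresponding angles are equal: 35 degrees.

35 degrees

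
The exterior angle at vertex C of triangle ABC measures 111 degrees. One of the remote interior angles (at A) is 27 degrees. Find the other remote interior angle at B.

angle B = 111 - 27 = 84 degrees (exterior angle theorem).

84 degrees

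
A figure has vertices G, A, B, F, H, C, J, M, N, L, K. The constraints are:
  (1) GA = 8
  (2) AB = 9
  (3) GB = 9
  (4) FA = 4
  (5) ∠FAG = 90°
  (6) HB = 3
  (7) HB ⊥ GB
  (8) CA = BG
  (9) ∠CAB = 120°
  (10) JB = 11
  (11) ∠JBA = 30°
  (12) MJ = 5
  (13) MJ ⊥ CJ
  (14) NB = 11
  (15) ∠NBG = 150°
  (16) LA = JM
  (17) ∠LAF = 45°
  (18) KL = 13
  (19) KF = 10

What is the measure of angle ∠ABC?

From the given relations: CA = BG = 9.
Step 1: By the law of cosines on triangle BAC: BC² = 9² + 9² − 2·9·9·cos(120°) = 243, so BC = 9·√3.
Step 2: By the inverse law of cosines on triangle ABC: cos(∠ABC) = (9² + (9·√3)² − 9²) / (2·9·9·√3) = 243/280.59 = 0.866, so ∠ABC = 30°.

Therefore, the measure of angle ∠ABC = 30°.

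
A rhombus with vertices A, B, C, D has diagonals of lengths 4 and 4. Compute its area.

Area = (4 * 4) / 2 = 16 / 2 = 8

8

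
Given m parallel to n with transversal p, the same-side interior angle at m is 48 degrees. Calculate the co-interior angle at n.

Co-interior (same-side interior) angles are between the parallel lines on the same side of the transversal.
Unlike corresponding or alternate interior angles, they are supplementary rather than equal.
So the angle = 180 - 48 = 132 degrees.

132 degrees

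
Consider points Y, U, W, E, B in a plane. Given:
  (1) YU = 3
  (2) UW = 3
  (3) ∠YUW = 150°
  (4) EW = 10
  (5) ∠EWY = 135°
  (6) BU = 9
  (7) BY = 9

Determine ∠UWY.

Step 1: By the law of cosines on triangle WUY: WY² = 3² + 3² − 2·3·3·cos(150°) = 33.59, so WY ≈ 5.8.
Step 2: By the inverse law of cosines on triangle UWY: cos(∠UWY) = (3² + 5.8² − 3²) / (2·3·5.8) = 33.59/34.77 = 0.9659, so ∠UWY = 15°.

Therefore, the measure of angle ∠UWY = 15°.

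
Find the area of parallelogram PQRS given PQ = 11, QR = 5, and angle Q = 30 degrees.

The area of a parallelogram equals the product of two adjacent sides times the sine of the included angle.
This is because the height equals 5 * sin(30°) = 5/2.
Area = 11 * 5/2 = 55/2

55/2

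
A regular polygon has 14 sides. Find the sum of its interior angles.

The sum of interior angles of an n-sided polygon is (n - 2) * 180.
For n = 14: (14 - 2) * 180 = 12 * 180 = 2160 degrees.

2160 degrees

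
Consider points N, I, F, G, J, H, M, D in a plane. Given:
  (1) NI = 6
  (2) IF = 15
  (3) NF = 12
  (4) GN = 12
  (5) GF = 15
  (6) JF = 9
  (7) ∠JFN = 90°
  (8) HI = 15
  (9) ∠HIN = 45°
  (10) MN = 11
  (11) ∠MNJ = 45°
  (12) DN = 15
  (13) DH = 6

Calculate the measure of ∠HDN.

Step 1: By the law of cosines on triangle HIN: HN² = 15² + 6² − 2·15·6·cos(45°) = 133.72, so HN ≈ 11.56.
Step 2: By the inverse law of cosines on triangle HDN: cos(∠HDN) = (6² + 15² − 11.56²) / (2·6·15) = 127.28/180 = 0.7071, so ∠HDN = 45°.

Therefore, the measure of angle ∠HDN = 45°.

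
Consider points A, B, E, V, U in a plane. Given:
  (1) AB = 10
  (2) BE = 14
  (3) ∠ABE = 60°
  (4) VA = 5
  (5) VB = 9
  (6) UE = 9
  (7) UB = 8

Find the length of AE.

Step 1: By the law of cosines on triangle ABE: AE² = 10² + 14² − 2·10·14·cos(60°) = 156, so AE = 2·√39.

Therefore, the length of AE = 2·√39.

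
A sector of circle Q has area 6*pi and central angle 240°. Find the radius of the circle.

The sector covers 240°/360° = 2/3 of the full circle.
Full circle area = 6*pi / 2/3 = 9*pi.
Since full area = πr², we get r² = 9*pi/π = 9, so r = 3.

3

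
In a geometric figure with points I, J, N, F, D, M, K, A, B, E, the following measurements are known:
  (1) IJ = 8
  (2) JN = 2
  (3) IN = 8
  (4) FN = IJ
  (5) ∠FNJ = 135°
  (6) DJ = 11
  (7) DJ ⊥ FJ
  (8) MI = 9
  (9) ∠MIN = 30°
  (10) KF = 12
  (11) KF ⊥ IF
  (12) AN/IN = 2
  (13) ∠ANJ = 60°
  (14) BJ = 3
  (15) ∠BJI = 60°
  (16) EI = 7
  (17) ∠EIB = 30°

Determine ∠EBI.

Step 1: By the law of cosines on triangle BJI: BI² = 3² + 8² − 2·3·8·cos(60°) = 49, so BI = 7.
Step 2: By the law of cosines on triangle BIE: BE² = 7² + 7² − 2·7·7·cos(30°) = 13.13, so BE ≈ 3.62.
Step 3: By the inverse law of cosines on triangle EBI: cos(∠EBI) = (3.62² + 7² − 7²) / (2·3.62·7) = 13.13/50.73 = 0.2588, so ∠EBI = 75°.

Therefore, the measure of angle ∠EBI = 75°.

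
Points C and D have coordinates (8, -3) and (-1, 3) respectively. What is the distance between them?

d = sqrt((-1 - 8)^2 + (3 - -3)^2)
d = sqrt(-9^2 + 6^2)
d = sqrt(81 + 36)
d = sqrt(117) = 3*sqrt(13)

3*sqrt(13)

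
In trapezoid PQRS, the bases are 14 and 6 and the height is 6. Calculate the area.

Area = (14 + 6) * 6 / 2 = 120 / 2 = 60

60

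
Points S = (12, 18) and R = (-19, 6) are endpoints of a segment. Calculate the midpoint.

M = ((x₁ + x₂)/2, (y₁ + y₂)/2)
= ((12 + -19)/2, (18 + 6)/2)
= (-7/2, 24/2) = (-7/2, 12)

(-7/2, 12)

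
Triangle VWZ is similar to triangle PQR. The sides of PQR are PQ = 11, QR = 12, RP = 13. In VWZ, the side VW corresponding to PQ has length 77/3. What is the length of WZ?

k = 77/3/11 = 7/3. WZ = 7/3 * 12 = 28.

28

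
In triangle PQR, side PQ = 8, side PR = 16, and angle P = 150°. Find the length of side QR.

Law of cosines: QR^2 = 8^2 + 16^2 - 2(8)(16)cos(150°) = 128*sqrt(3) + 320, so QR = 8*sqrt(2*sqrt(3) + 5).

8*sqrt(2*sqrt(3) + 5)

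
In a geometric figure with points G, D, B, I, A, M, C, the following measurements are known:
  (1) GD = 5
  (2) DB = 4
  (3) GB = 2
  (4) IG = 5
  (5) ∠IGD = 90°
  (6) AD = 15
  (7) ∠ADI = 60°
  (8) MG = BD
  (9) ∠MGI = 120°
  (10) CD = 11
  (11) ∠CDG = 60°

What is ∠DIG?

Step 1: By the law of cosines on triangle IGD: ID² = 5² + 5² − 2·5·5·cos(90°) = 50, so ID = 5·√2.
Step 2: By the inverse law of cosines on triangle DIG: cos(∠DIG) = ((5·√2)² + 5² − 5²) / (2·5·√2·5) = 50/70.71 = 0.7071, so ∠DIG = 45°.

Therefore, the measure of angle ∠DIG = 45°.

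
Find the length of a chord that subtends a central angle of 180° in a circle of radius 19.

Drop a perpendicular from the center to the chord, bisecting both the chord and the central angle.
Each half-chord = r sin(θ/2) = 19 sin(90°).
The full chord = 2 × 19 × sin(90°) = 38.

38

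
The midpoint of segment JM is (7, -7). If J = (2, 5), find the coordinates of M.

Using the midpoint formula: M = ((x1 + x2)/2, (y1 + y2)/2)
We know M = (7, -7) and J = (2, 5)
For x: 7 = (2 + x2)/2, so x2 = 2*7 - 2 = 12
For y: -7 = (5 + y2)/2, so y2 = 2*-7 - 5 = -19
M = (12, -19)

(12, -19)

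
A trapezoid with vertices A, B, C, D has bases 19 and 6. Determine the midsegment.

The midsegment (median) of a trapezoid connects the midpoints of the non-parallel sides.
Its length is the average of the two bases: (19 + 6) / 2 = 25/2.

25/2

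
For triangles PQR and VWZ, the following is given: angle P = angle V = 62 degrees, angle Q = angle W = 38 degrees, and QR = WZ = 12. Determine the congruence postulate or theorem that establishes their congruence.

Consider the given information: angle P = angle V = 62 degrees, angle Q = angle W = 38 degrees, and QR = WZ = 12
This is not ASA or HL: ASA requires two angles and the side between them. HL only applies to right triangles with matching hypotenuse and leg.
The correct criterion is AAS. Two pairs of corresponding angles and a non-included side are equal (Angle-Angle-Side).

AAS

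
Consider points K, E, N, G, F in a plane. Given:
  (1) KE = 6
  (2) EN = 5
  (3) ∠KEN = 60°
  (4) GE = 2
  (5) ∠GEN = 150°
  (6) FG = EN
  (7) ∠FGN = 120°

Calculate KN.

Step 1: By the law of cosines on triangle KEN: KN² = 6² + 5² − 2·6·5·cos(60°) = 31, so KN = √31.

Therefore, the length of KN = √31.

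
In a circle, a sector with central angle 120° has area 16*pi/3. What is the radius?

The sector covers 120°/360° = 1/3 of the full circle.
Full circle area = 16*pi/3 / 1/3 = 16*pi.
Since full area = πr², we get r² = 16*pi/π = 16, so r = 4.

4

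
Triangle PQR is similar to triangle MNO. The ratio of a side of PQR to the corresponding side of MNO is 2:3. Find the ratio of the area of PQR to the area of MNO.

Area ratio = (side ratio)^2 = (2/3)^2 = 4:9.

4:9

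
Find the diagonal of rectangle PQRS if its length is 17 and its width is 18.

d = sqrt(17^2 + 18^2) = sqrt(613)

sqrt(613)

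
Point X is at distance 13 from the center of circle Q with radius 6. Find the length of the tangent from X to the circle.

tangent = √(d² - r²) = √(13² - 6²) = √(169 - 36) = √133 = sqrt(133)

sqrt(133)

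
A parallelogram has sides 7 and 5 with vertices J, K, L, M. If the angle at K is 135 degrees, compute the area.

Area = 7 * 5 * sin(135°) = 35 * sqrt(2)/2 = 35*sqrt(2)/2

35*sqrt(2)/2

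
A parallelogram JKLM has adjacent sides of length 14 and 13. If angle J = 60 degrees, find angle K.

Consecutive angles are supplementary: angle K = 180 - 60 = 120 degrees.

120 degrees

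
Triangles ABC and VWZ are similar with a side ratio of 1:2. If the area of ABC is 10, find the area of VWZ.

The ratio of areas of similar triangles = (side ratio)^2.
Side ratio = 1:2, so area ratio = 1:4.
Area of VWZ / Area of ABC = 4/1
Area of VWZ = 10 * 4/1 = 40

40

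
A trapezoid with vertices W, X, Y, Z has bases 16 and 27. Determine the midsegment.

The midsegment of a trapezoid = (base1 + base2) / 2
midsegment = (16 + 27) / 2
midsegment = 43 / 2
midsegment = 43/2

43/2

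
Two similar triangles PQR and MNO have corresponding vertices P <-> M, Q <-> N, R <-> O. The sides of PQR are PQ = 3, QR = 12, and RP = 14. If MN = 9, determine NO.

k = 9/3 = 3. NO = 3 * 12 = 36.

36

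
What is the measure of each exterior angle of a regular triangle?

Each exterior angle of a regular n-gon is 360 / n.
For n = 3: 360 / 3 = 120 degrees.

120 degrees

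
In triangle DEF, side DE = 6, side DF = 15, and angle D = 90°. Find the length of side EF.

By the law of cosines: EF^2 = DE^2 + DF^2 - 2*DE*DF*cos(D)
EF^2 = 6^2 + 15^2 - 2*6*15*cos(90°)
EF^2 = 36 + 225 - 180*(0)
EF^2 = 261
EF = 3*sqrt(29)

3*sqrt(29)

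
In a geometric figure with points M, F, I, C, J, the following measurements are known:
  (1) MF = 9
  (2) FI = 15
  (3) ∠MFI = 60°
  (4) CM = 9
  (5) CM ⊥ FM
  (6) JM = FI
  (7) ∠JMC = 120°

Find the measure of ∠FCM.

Step 1: By the law of cosines on triangle CMF: CF² = 9² + 9² − 2·9·9·cos(90°) = 162, so CF = 9·√2.
Step 2: By the inverse law of cosines on triangle FCM: cos(∠FCM) = ((9·√2)² + 9² − 9²) / (2·9·√2·9) = 162/229.1 = 0.7071, so ∠FCM = 45°.

Therefore, the measure of angle ∠FCM = 45°.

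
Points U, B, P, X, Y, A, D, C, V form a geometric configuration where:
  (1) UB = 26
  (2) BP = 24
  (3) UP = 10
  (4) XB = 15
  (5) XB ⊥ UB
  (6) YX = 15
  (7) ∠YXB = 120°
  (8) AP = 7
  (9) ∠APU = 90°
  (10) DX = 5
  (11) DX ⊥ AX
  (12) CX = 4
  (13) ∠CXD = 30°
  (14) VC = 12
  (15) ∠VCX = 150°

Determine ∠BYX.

Step 1: By the law of cosines on triangle YXB: YB² = 15² + 15² − 2·15·15·cos(120°) = 675, so YB = 15·√3.
Step 2: By the inverse law of cosines on triangle BYX: cos(∠BYX) = ((15·√3)² + 15² − 15²) / (2·15·√3·15) = 675/779.42 = 0.866, so ∠BYX = 30°.

Therefore, the measure of angle ∠BYX = 30°.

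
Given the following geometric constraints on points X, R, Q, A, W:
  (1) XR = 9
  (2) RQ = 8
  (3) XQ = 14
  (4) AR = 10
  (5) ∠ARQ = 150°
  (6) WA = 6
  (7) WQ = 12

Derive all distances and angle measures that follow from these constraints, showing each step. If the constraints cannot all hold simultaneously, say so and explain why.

The constraints are consistent.

Step 1: From QR = 8, RA = 10, and ∠QRA = 150°, by the law of cosines:
  QA² = QR² + RA² - 2·QR·RA·cos(150°) = 64 + 100 + 138.6 = 302.6
  QA ≈ 17.39

Step 2: From XQ = 14, XR = 9, QR = 8, by the inverse law of cosines:
  cos(∠QXR) = (XQ² + XR² - QR²) / (2·XQ·XR)
  ∠QXR = 32.3°

Step 3: From RQ = 8, RX = 9, QX = 14, by the inverse law of cosines:
  cos(∠QRX) = (RQ² + RX² - QX²) / (2·RQ·RX)
  ∠QRX = 110.74°

Step 4: From QR = 8, QX = 14, RX = 9, by the inverse law of cosines:
  cos(∠RQX) = (QR² + QX² - RX²) / (2·QR·QX)
  ∠RQX = 36.96°

Step 5: From QA = 17.39, QR = 8, AR = 10, by the inverse law of cosines:
  cos(∠AQR) = (QA² + QR² - AR²) / (2·QA·QR)
  ∠AQR = 16.71°

Step 6: From QA = 17.39, QW = 12, AW = 6, by the inverse law of cosines:
  cos(∠AQW) = (QA² + QW² - AW²) / (2·QA·QW)
  ∠AQW = 10.43°

Step 7: From AQ = 17.39, AR = 10, QR = 8, by the inverse law of cosines:
  cos(∠QAR) = (AQ² + AR² - QR²) / (2·AQ·AR)
  ∠QAR = 13.29°

Step 8: From AQ = 17.39, AW = 6, QW = 12, by the inverse law of cosines:
  cos(∠QAW) = (AQ² + AW² - QW²) / (2·AQ·AW)
  ∠QAW = 21.23°

Step 9: From WA = 6, WQ = 12, AQ = 17.39, by the inverse law of cosines:
  cos(∠AWQ) = (WA² + WQ² - AQ²) / (2·WA·WQ)
  ∠AWQ = 148.34°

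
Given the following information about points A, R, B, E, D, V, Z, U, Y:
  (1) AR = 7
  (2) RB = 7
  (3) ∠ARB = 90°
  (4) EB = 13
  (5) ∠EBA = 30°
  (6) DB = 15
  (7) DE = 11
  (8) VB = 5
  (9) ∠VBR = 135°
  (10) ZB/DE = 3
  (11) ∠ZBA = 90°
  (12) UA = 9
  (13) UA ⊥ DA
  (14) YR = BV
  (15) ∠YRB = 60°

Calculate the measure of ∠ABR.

Step 1: By the law of cosines on triangle BRA: BA² = 7² + 7² − 2·7·7·cos(90°) = 98, so BA = 7·√2.
Step 2: By the inverse law of cosines on triangle ABR: cos(∠ABR) = ((7·√2)² + 7² − 7²) / (2·7·√2·7) = 98/138.59 = 0.7071, so ∠ABR = 45°.

Therefore, the measure of angle ∠ABR = 45°.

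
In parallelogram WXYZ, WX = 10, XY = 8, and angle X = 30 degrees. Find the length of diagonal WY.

The diagonal of a parallelogram can be found by treating two adjacent sides and the diagonal as a triangle.
Applying the law of cosines with sides 10, 8 and included angle 30°:
d^2 = 100 + 64 - 160*cos(30°) = 164 - 80*sqrt(3)
d = 2*sqrt(41 - 20*sqrt(3))

2*sqrt(41 - 20*sqrt(3))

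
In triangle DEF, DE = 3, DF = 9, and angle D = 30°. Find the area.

Area = (1/2)(3)(9) sin(30°) = (1/2)(3)(9)(1/2) = 27/4

27/4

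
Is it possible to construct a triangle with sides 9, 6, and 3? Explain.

The longest side is 9. The other two sides sum to 3 + 6 = 9.
Since 9 ≤ 9, the two shorter sides cannot reach around to close the triangle.

No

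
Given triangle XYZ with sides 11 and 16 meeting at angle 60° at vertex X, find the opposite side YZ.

By the law of cosines: YZ^2 = XY^2 + XZ^2 - 2*XY*XZ*cos(X)
YZ^2 = 11^2 + 16^2 - 2*11*16*cos(60°)
YZ^2 = 121 + 256 - 352*(1/2)
YZ^2 = 201
YZ = sqrt(201)

sqrt(201)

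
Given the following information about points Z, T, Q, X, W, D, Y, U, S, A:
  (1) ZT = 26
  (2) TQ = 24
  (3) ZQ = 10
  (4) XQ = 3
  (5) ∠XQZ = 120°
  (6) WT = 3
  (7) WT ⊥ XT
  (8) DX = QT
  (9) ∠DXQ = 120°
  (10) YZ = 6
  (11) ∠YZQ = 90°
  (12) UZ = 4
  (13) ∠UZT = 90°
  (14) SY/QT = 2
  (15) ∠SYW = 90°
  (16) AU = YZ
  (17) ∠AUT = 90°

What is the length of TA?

From the given relations: AU = YZ = 6.
Step 1: By the law of cosines on triangle UZT: UT² = 4² + 26² − 2·4·26·cos(90°) = 692, so UT = 2·√173.
Step 2: By the law of cosines on triangle TUA: TA² = (2·√173)² + 6² − 2·2·√173·6·cos(90°) = 728, so TA = 2·√182.

Therefore, the length of TA = 2·√182.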